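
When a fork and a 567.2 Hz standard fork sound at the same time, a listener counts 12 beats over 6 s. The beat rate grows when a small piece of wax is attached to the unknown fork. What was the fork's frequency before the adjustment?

565.2 Hz

Beat frequency = 12/6 = 2 Hz.
|f − 567.2| = 2, so the fork was at either 565.2 Hz or 569.2 Hz.
Loading a fork with wax lowers its frequency; the adjustment lowers the fork's frequency.
The beat rate rose, so the adjustment moved the fork further from 567.2 Hz — it was already below the reference.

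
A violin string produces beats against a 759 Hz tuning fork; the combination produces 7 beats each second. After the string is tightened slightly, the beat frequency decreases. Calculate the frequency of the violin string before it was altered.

|f − 759| = 7, so the violin string was at either 752 Hz or 766 Hz.
Increasing tension raises a string's frequency; the adjustment raises the violin string's frequency.
The beat rate fell, so the adjustment moved the violin string toward 759 Hz — it must have started below the reference.

752 Hz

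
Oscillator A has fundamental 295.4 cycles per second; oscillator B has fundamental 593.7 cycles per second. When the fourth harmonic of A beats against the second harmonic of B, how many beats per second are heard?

5.8 Hz

Fourth harmonic of the first: 4·295.4 = 1181.6 Hz.
Second harmonic of the second: 2·593.7 = 1187.4 Hz.
f_beat = |1181.6 − 1187.4| = 5.8 Hz.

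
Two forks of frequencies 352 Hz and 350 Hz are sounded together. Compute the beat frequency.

The beat frequency equals the magnitude of the frequency difference.
|352 − 350| = 2 Hz.

2 Hz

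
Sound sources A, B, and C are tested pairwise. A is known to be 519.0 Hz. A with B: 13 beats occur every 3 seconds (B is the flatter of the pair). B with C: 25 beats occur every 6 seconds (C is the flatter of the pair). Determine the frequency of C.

A–B: Beat frequency = 13/3 = 4.3333 Hz.
B is below A, so f_B = 519.0 − 4.3333 = 514.6667 Hz.
B–C: Beat frequency = 25/6 = 4.1667 Hz.
C is below B, so f_C = 514.6667 − 4.1667 = 510.5 Hz.

510.5 Hz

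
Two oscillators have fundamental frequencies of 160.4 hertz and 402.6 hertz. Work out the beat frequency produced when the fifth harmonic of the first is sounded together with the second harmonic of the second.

3.2 Hz

Fifth harmonic of the first: 5·160.4 = 802.0 Hz.
Second harmonic of the second: 2·402.6 = 805.2 Hz.
f_beat = |802.0 − 805.2| = 3.2 Hz.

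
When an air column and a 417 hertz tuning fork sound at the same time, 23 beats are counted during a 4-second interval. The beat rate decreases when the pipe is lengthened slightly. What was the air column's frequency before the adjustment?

422.75 Hz

Beat frequency = 23/4 = 5.75 Hz.
|f − 417| = 5.75, so the air column was at either 411.25 Hz or 422.75 Hz.
A longer pipe has a lower fundamental; the adjustment lowers the air column's frequency.
The beat rate fell, so the adjustment moved the air column toward 417 Hz — it must have started above the reference.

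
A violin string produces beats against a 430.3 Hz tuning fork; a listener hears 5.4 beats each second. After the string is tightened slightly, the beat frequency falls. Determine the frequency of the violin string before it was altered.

|f − 430.3| = 5.4, so the violin string was at either 424.9 Hz or 435.7 Hz.
Increasing tension raises a string's frequency; the adjustment raises the violin string's frequency.
The beat rate fell, so the adjustment moved the violin string toward 430.3 Hz — it must have started below the reference.

424.9 Hz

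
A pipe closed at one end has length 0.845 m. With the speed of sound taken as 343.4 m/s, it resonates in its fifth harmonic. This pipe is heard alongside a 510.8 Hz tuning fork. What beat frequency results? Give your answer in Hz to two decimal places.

Closed pipe (odd harmonics): f_n = n·v/(4L) = 5·343.4/(4·0.845) = 507.9882 Hz.
f_beat = |507.9882 − 510.8| = 2.81 Hz.

2.81 Hz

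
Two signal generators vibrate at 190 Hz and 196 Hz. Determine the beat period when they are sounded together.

f_beat = |190 − 196| = 6 Hz.
Beat period T = 1 / f_beat = 1 / 6 s.

0.167 s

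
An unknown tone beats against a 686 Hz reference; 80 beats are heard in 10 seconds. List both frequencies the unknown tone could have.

678 Hz or 694 Hz

Beat frequency = 80/10 = 8 Hz.
|f − 686| = 8, so f = 686 ± 8.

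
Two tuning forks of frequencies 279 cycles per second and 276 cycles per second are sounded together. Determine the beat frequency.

3 Hz

f_beat = |f₁ − f₂|.
|279 − 276| = 3 Hz.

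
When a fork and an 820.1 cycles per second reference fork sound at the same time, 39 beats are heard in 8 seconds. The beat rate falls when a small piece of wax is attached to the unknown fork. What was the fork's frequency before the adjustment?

824.975 Hz

Beat frequency = 39/8 = 4.875 Hz.
|f − 820.1| = 4.875, so the fork was at either 815.225 Hz or 824.975 Hz.
Loading a fork with wax lowers its frequency; the adjustment lowers the fork's frequency.
The beat rate fell, so the adjustment moved the fork toward 820.1 Hz — it must have started above the reference.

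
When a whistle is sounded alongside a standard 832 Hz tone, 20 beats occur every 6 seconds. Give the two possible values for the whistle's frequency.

828.6667 Hz or 835.3333 Hz

Beat frequency = 20/6 = 3.3333 Hz.
|f − 832| = 3.3333, so f = 832 ± 3.3333.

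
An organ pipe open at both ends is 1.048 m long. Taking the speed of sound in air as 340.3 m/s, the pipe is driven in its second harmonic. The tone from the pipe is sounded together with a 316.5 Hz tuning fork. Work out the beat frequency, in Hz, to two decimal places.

8.21 Hz

Open pipe: f_n = n·v/(2L) = 2·340.3/(2·1.048) = 324.7137 Hz.
f_beat = |324.7137 − 316.5| = 8.21 Hz.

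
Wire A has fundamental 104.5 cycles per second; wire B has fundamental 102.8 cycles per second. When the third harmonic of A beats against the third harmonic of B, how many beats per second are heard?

Third harmonic of the first: 3·104.5 = 313.5 Hz.
Third harmonic of the second: 3·102.8 = 308.4 Hz.
f_beat = |313.5 − 308.4| = 5.1 Hz.

5.1 Hz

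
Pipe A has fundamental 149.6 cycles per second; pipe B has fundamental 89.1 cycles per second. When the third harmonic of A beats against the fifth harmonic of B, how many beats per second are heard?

3.3 Hz

Third harmonic of the first: 3·149.6 = 448.8 Hz.
Fifth harmonic of the second: 5·89.1 = 445.5 Hz.
f_beat = |448.8 − 445.5| = 3.3 Hz.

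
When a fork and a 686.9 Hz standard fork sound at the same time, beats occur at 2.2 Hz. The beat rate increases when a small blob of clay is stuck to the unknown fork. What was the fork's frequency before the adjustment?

|f − 686.9| = 2.2, so the fork was at either 684.7 Hz or 689.1 Hz.
Adding mass to a fork lowers its frequency; the adjustment lowers the fork's frequency.
The beat rate rose, so the adjustment moved the fork further from 686.9 Hz — it was already below the reference.

684.7 Hz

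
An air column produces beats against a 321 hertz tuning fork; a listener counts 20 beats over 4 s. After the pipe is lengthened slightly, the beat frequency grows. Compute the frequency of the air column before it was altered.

316 Hz

Beat frequency = 20/4 = 5 Hz.
|f − 321| = 5, so the air column was at either 316 Hz or 326 Hz.
A longer pipe has a lower fundamental; the adjustment lowers the air column's frequency.
The beat rate rose, so the adjustment moved the air column further from 321 Hz — it was already below the reference.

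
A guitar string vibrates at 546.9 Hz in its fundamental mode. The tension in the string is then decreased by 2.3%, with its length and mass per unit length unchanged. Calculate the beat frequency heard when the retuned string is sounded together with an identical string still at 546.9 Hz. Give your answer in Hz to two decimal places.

6.33 Hz

For a string, f ∝ √T, so the new frequency is 546.9·√0.977 = 540.5741 Hz.
f_beat = |540.5741 − 546.9| = 6.33 Hz.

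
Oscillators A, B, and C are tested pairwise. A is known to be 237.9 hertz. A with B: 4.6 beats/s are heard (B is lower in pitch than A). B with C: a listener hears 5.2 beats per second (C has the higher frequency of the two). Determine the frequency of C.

238.5 Hz

B is below A, so f_B = 237.9 − 4.6 = 233.3 Hz.
C is above B, so f_C = 233.3 + 5.2 = 238.5 Hz.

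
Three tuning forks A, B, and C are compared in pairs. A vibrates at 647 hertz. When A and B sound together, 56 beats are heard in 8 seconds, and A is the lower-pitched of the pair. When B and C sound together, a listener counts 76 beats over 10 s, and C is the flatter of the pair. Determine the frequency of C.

A–B: Beat frequency = 56/8 = 7 Hz.
B is above A, so f_B = 647 + 7 = 654 Hz.
B–C: Beat frequency = 76/10 = 7.6 Hz.
C is below B, so f_C = 654 − 7.6 = 646.4 Hz.

646.4 Hz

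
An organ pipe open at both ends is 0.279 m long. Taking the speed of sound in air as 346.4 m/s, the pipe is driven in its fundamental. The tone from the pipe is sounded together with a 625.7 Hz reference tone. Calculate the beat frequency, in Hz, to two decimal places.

4.91 Hz

Open pipe: f_n = n·v/(2L) = 1·346.4/(2·0.279) = 620.7885 Hz.
f_beat = |620.7885 − 625.7| = 4.91 Hz.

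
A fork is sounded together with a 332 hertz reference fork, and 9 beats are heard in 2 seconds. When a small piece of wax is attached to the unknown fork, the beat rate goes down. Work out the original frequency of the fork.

Beat frequency = 9/2 = 4.5 Hz.
|f − 332| = 4.5, so the fork was at either 327.5 Hz or 336.5 Hz.
Loading a fork with wax lowers its frequency; the adjustment lowers the fork's frequency.
The beat rate fell, so the adjustment moved the fork toward 332 Hz — it must have started above the reference.

336.5 Hz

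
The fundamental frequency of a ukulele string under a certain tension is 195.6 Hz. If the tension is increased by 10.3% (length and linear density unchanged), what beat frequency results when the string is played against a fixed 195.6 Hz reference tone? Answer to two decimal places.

For a string, f ∝ √T, so the new frequency is 195.6·√1.103 = 205.4266 Hz.
f_beat = |205.4266 − 195.6| = 9.83 Hz.

9.83 Hz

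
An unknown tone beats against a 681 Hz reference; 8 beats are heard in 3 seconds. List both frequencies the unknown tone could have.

678.3333 Hz or 683.6667 Hz

Beat frequency = 8/3 = 2.6667 Hz.
|f − 681| = 2.6667, so f = 681 ± 2.6667.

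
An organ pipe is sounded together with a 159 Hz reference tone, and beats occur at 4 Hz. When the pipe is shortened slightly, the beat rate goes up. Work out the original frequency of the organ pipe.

|f − 159| = 4, so the organ pipe was at either 155 Hz or 163 Hz.
A shorter pipe has a higher fundamental; the adjustment raises the organ pipe's frequency.
The beat rate rose, so the adjustment moved the organ pipe further from 159 Hz — it was already above the reference.

163 Hz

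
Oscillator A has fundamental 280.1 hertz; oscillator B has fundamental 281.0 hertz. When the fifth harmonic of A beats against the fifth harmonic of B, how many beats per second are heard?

4.5 Hz

Fifth harmonic of the first: 5·280.1 = 1400.5 Hz.
Fifth harmonic of the second: 5·281.0 = 1405.0 Hz.
f_beat = |1400.5 − 1405.0| = 4.5 Hz.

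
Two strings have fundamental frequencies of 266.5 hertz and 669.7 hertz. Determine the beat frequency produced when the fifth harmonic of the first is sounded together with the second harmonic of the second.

Fifth harmonic of the first: 5·266.5 = 1332.5 Hz.
Second harmonic of the second: 2·669.7 = 1339.4 Hz.
f_beat = |1332.5 − 1339.4| = 6.9 Hz.

6.9 Hz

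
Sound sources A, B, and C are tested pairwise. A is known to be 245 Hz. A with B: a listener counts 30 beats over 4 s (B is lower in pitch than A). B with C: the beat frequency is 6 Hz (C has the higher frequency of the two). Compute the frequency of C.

243.5 Hz

A–B: Beat frequency = 30/4 = 7.5 Hz.
B is below A, so f_B = 245 − 7.5 = 237.5 Hz.
C is above B, so f_C = 237.5 + 6 = 243.5 Hz.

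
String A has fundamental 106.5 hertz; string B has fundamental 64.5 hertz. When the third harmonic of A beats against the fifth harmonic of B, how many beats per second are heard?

3.0 Hz

Third harmonic of the first: 3·106.5 = 319.5 Hz.
Fifth harmonic of the second: 5·64.5 = 322.5 Hz.
f_beat = |319.5 − 322.5| = 3.0 Hz.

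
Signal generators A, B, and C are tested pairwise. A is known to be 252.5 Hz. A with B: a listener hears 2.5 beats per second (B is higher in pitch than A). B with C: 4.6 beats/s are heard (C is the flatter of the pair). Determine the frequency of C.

B is above A, so f_B = 252.5 + 2.5 = 255 Hz.
C is below B, so f_C = 255 − 4.6 = 250.4 Hz.

250.4 Hz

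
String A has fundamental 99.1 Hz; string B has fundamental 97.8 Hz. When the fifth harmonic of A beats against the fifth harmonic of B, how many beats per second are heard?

6.5 Hz

Fifth harmonic of the first: 5·99.1 = 495.5 Hz.
Fifth harmonic of the second: 5·97.8 = 489.0 Hz.
f_beat = |495.5 − 489.0| = 6.5 Hz.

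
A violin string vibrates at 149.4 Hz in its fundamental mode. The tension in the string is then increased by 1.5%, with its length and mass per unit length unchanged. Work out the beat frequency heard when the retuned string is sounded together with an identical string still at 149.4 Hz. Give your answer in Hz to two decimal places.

1.12 Hz

For a string, f ∝ √T, so the new frequency is 149.4·√1.015 = 150.5163 Hz.
f_beat = |150.5163 − 149.4| = 1.12 Hz.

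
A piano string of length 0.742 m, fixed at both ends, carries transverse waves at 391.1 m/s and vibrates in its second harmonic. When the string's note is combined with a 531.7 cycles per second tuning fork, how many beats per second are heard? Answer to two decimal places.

4.61 Hz

For a string fixed at both ends, f_n = n·v/(2L) = 2·391.1/(2·0.742) = 527.0889 Hz.
f_beat = |527.0889 − 531.7| = 4.61 Hz.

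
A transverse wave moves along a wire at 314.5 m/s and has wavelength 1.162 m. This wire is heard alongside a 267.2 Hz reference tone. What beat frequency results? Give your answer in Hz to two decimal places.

Source frequency f = v/λ = 314.5/1.162 = 270.6540 Hz.
f_beat = |270.6540 − 267.2| = 3.45 Hz.

3.45 Hz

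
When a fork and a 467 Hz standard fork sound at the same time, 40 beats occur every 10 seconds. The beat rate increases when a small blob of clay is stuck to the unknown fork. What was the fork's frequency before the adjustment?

463 Hz

Beat frequency = 40/10 = 4 Hz.
|f − 467| = 4, so the fork was at either 463 Hz or 471 Hz.
Adding mass to a fork lowers its frequency; the adjustment lowers the fork's frequency.
The beat rate rose, so the adjustment moved the fork further from 467 Hz — it was already below the reference.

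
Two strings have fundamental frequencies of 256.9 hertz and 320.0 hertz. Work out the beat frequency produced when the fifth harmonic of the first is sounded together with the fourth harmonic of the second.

Fifth harmonic of the first: 5·256.9 = 1284.5 Hz.
Fourth harmonic of the second: 4·320.0 = 1280.0 Hz.
f_beat = |1284.5 − 1280.0| = 4.5 Hz.

4.5 Hz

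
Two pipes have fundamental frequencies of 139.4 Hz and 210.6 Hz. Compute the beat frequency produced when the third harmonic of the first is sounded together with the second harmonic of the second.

3.0 Hz

Third harmonic of the first: 3·139.4 = 418.2 Hz.
Second harmonic of the second: 2·210.6 = 421.2 Hz.
f_beat = |418.2 − 421.2| = 3.0 Hz.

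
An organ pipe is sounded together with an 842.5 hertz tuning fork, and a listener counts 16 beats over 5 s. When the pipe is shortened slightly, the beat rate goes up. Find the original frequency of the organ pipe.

Beat frequency = 16/5 = 3.2 Hz.
|f − 842.5| = 3.2, so the organ pipe was at either 839.3 Hz or 845.7 Hz.
A shorter pipe has a higher fundamental; the adjustment raises the organ pipe's frequency.
The beat rate rose, so the adjustment moved the organ pipe further from 842.5 Hz — it was already above the reference.

845.7 Hz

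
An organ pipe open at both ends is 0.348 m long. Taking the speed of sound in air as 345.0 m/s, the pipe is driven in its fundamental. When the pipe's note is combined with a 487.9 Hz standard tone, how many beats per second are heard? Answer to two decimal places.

Open pipe: f_n = n·v/(2L) = 1·345.0/(2·0.348) = 495.6897 Hz.
f_beat = |495.6897 − 487.9| = 7.79 Hz.

7.79 Hz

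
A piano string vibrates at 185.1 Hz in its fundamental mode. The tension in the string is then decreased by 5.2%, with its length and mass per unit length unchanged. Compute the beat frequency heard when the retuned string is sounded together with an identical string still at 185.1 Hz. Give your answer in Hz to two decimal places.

4.88 Hz

For a string, f ∝ √T, so the new frequency is 185.1·√0.948 = 180.2232 Hz.
f_beat = |180.2232 − 185.1| = 4.88 Hz.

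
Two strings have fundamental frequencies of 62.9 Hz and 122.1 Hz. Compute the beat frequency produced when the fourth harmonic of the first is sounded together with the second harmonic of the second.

Fourth harmonic of the first: 4·62.9 = 251.6 Hz.
Second harmonic of the second: 2·122.1 = 244.2 Hz.
f_beat = |251.6 − 244.2| = 7.4 Hz.

7.4 Hz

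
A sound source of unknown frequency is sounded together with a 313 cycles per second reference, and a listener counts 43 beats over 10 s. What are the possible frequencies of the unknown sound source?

308.7 Hz or 317.3 Hz

Beat frequency = 43/10 = 4.3 Hz.
|f − 313| = 4.3, so f = 313 ± 4.3.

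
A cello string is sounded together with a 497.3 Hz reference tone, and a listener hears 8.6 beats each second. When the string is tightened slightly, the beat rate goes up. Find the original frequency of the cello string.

|f − 497.3| = 8.6, so the cello string was at either 488.7 Hz or 505.9 Hz.
Increasing tension raises a string's frequency; the adjustment raises the cello string's frequency.
The beat rate rose, so the adjustment moved the cello string further from 497.3 Hz — it was already above the reference.

505.9 Hz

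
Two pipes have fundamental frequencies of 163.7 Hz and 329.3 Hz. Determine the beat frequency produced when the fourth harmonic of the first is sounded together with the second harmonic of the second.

Fourth harmonic of the first: 4·163.7 = 654.8 Hz.
Second harmonic of the second: 2·329.3 = 658.6 Hz.
f_beat = |654.8 − 658.6| = 3.8 Hz.

3.8 Hz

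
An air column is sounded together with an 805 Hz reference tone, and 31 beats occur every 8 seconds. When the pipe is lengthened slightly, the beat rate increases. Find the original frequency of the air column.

Beat frequency = 31/8 = 3.875 Hz.
|f − 805| = 3.875, so the air column was at either 801.125 Hz or 808.875 Hz.
A longer pipe has a lower fundamental; the adjustment lowers the air column's frequency.
The beat rate rose, so the adjustment moved the air column further from 805 Hz — it was already below the reference.

801.125 Hz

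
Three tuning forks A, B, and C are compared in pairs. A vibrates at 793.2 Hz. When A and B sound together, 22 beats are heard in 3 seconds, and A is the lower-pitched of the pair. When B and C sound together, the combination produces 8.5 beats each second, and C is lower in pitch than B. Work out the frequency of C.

792.0333 Hz

A–B: Beat frequency = 22/3 = 7.3333 Hz.
B is above A, so f_B = 793.2 + 7.3333 = 800.5333 Hz.
C is below B, so f_C = 800.5333 − 8.5 = 792.0333 Hz.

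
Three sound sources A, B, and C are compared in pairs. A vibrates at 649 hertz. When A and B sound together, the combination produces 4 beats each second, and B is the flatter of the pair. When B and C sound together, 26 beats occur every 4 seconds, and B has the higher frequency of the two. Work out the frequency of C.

638.5 Hz

B is below A, so f_B = 649 − 4 = 645 Hz.
B–C: Beat frequency = 26/4 = 6.5 Hz.
C is below B, so f_C = 645 − 6.5 = 638.5 Hz.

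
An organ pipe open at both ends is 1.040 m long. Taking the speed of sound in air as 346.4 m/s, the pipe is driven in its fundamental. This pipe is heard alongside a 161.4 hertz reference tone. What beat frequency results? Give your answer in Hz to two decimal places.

5.14 Hz

Open pipe: f_n = n·v/(2L) = 1·346.4/(2·1.040) = 166.5385 Hz.
f_beat = |166.5385 − 161.4| = 5.14 Hz.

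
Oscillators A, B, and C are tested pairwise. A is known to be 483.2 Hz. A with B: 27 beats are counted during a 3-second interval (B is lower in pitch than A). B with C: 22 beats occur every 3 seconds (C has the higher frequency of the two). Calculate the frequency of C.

481.5333 Hz

A–B: Beat frequency = 27/3 = 9 Hz.
B is below A, so f_B = 483.2 − 9 = 474.2 Hz.
B–C: Beat frequency = 22/3 = 7.3333 Hz.
C is above B, so f_C = 474.2 + 7.3333 = 481.5333 Hz.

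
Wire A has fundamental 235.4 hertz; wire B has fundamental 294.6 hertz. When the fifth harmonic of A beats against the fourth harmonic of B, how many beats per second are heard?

Fifth harmonic of the first: 5·235.4 = 1177.0 Hz.
Fourth harmonic of the second: 4·294.6 = 1178.4 Hz.
f_beat = |1177.0 − 1178.4| = 1.4 Hz.

1.4 Hz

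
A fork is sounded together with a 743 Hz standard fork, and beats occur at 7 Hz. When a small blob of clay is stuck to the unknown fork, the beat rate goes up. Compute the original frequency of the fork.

736 Hz

|f − 743| = 7, so the fork was at either 736 Hz or 750 Hz.
Adding mass to a fork lowers its frequency; the adjustment lowers the fork's frequency.
The beat rate rose, so the adjustment moved the fork further from 743 Hz — it was already below the reference.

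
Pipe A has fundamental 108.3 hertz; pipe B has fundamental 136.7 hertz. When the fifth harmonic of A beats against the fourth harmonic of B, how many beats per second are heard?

5.3 Hz

Fifth harmonic of the first: 5·108.3 = 541.5 Hz.
Fourth harmonic of the second: 4·136.7 = 546.8 Hz.
f_beat = |541.5 − 546.8| = 5.3 Hz.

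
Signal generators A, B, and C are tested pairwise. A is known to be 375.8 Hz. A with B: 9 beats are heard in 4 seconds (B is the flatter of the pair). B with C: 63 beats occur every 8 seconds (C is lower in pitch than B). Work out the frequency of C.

A–B: Beat frequency = 9/4 = 2.25 Hz.
B is below A, so f_B = 375.8 − 2.25 = 373.55 Hz.
B–C: Beat frequency = 63/8 = 7.875 Hz.
C is below B, so f_C = 373.55 − 7.875 = 365.675 Hz.

365.675 Hz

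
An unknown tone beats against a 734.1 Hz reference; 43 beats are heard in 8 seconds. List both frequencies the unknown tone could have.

Beat frequency = 43/8 = 5.375 Hz.
|f − 734.1| = 5.375, so f = 734.1 ± 5.375.

728.725 Hz or 739.475 Hz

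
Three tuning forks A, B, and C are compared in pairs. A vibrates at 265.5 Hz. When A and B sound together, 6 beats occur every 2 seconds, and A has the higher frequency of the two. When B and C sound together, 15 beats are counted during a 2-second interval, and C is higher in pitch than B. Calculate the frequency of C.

270 Hz

A–B: Beat frequency = 6/2 = 3 Hz.
B is below A, so f_B = 265.5 − 3 = 262.5 Hz.
B–C: Beat frequency = 15/2 = 7.5 Hz.
C is above B, so f_C = 262.5 + 7.5 = 270 Hz.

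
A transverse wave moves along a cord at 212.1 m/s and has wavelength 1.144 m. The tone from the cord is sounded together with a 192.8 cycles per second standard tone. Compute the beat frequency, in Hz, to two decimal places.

7.40 Hz

Source frequency f = v/λ = 212.1/1.144 = 185.4021 Hz.
f_beat = |185.4021 − 192.8| = 7.40 Hz.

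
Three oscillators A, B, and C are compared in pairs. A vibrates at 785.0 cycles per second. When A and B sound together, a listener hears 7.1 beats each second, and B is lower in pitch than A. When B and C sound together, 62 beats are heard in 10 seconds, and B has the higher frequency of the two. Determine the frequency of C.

771.7 Hz

B is below A, so f_B = 785.0 − 7.1 = 777.9 Hz.
B–C: Beat frequency = 62/10 = 6.2 Hz.
C is below B, so f_C = 777.9 − 6.2 = 771.7 Hz.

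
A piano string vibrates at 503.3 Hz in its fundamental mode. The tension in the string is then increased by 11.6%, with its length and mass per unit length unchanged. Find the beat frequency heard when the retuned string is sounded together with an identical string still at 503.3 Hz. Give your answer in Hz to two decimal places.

For a string, f ∝ √T, so the new frequency is 503.3·√1.116 = 531.6907 Hz.
f_beat = |531.6907 − 503.3| = 28.39 Hz.

28.39 Hz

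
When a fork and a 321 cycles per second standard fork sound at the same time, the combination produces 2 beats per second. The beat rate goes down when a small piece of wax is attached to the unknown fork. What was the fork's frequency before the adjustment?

|f − 321| = 2, so the fork was at either 319 Hz or 323 Hz.
Loading a fork with wax lowers its frequency; the adjustment lowers the fork's frequency.
The beat rate fell, so the adjustment moved the fork toward 321 Hz — it must have started above the reference.

323 Hz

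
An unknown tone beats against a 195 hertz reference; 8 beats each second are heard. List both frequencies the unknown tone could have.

187 Hz or 203 Hz

|f − 195| = 8, so f = 195 ± 8.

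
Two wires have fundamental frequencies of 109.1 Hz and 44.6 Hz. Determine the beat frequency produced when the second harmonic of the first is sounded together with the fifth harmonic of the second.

Second harmonic of the first: 2·109.1 = 218.2 Hz.
Fifth harmonic of the second: 5·44.6 = 223.0 Hz.
f_beat = |218.2 − 223.0| = 4.8 Hz.

4.8 Hz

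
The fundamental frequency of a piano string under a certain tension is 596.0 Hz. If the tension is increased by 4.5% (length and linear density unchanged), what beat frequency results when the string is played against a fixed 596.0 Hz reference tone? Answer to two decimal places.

For a string, f ∝ √T, so the new frequency is 596.0·√1.045 = 609.2624 Hz.
f_beat = |609.2624 − 596.0| = 13.26 Hz.

13.26 Hz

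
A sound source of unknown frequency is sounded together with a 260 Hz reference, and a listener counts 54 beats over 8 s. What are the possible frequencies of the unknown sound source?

253.25 Hz or 266.75 Hz

Beat frequency = 54/8 = 6.75 Hz.
|f − 260| = 6.75, so f = 260 ± 6.75.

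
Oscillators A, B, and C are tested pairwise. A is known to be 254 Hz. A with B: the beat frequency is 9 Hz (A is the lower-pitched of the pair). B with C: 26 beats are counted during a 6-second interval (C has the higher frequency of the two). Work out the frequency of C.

267.3333 Hz

B is above A, so f_B = 254 + 9 = 263 Hz.
B–C: Beat frequency = 26/6 = 4.3333 Hz.
C is above B, so f_C = 263 + 4.3333 = 267.3333 Hz.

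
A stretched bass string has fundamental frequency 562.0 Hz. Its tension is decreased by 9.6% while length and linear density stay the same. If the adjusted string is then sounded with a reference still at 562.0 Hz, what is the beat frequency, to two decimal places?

27.66 Hz

For a string, f ∝ √T, so the new frequency is 562.0·√0.904 = 534.3435 Hz.
f_beat = |534.3435 − 562.0| = 27.66 Hz.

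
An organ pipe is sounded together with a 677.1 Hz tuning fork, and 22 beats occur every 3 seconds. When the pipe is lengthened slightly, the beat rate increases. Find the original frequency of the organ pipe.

Beat frequency = 22/3 = 7.3333 Hz.
|f − 677.1| = 7.3333, so the organ pipe was at either 669.7667 Hz or 684.4333 Hz.
A longer pipe has a lower fundamental; the adjustment lowers the organ pipe's frequency.
The beat rate rose, so the adjustment moved the organ pipe further from 677.1 Hz — it was already below the reference.

669.7667 Hz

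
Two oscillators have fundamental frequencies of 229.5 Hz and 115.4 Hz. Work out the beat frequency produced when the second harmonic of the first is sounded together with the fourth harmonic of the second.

Second harmonic of the first: 2·229.5 = 459.0 Hz.
Fourth harmonic of the second: 4·115.4 = 461.6 Hz.
f_beat = |459.0 − 461.6| = 2.6 Hz.

2.6 Hz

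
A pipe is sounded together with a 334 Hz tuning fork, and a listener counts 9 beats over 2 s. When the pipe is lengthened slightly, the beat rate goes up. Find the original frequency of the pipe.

Beat frequency = 9/2 = 4.5 Hz.
|f − 334| = 4.5, so the pipe was at either 329.5 Hz or 338.5 Hz.
A longer pipe has a lower fundamental; the adjustment lowers the pipe's frequency.
The beat rate rose, so the adjustment moved the pipe further from 334 Hz — it was already below the reference.

329.5 Hz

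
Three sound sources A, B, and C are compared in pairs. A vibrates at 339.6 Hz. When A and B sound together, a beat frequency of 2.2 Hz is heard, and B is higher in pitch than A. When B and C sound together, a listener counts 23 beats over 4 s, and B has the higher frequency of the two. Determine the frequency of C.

336.05 Hz

B is above A, so f_B = 339.6 + 2.2 = 341.8 Hz.
B–C: Beat frequency = 23/4 = 5.75 Hz.
C is below B, so f_C = 341.8 − 5.75 = 336.05 Hz.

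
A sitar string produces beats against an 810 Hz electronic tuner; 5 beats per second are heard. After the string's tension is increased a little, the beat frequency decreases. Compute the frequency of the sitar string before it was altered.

805 Hz

|f − 810| = 5, so the sitar string was at either 805 Hz or 815 Hz.
Higher tension means higher frequency; the adjustment raises the sitar string's frequency.
The beat rate fell, so the adjustment moved the sitar string toward 810 Hz — it must have started below the reference.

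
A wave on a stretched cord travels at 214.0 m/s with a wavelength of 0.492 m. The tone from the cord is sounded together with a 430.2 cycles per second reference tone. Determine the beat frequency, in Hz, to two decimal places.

Source frequency f = v/λ = 214.0/0.492 = 434.9593 Hz.
f_beat = |434.9593 − 430.2| = 4.76 Hz.

4.76 Hz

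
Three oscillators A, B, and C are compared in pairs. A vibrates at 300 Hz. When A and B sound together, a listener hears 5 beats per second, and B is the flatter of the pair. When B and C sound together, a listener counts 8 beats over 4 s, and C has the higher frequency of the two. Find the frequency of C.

B is below A, so f_B = 300 − 5 = 295 Hz.
B–C: Beat frequency = 8/4 = 2 Hz.
C is above B, so f_C = 295 + 2 = 297 Hz.

297 Hz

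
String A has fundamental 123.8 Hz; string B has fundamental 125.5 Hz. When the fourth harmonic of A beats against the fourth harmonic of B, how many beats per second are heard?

Fourth harmonic of the first: 4·123.8 = 495.2 Hz.
Fourth harmonic of the second: 4·125.5 = 502.0 Hz.
f_beat = |495.2 − 502.0| = 6.8 Hz.

6.8 Hz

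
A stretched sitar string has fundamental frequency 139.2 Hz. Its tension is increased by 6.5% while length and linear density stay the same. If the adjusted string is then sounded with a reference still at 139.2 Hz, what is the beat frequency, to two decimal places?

For a string, f ∝ √T, so the new frequency is 139.2·√1.065 = 143.6528 Hz.
f_beat = |143.6528 − 139.2| = 4.45 Hz.

4.45 Hz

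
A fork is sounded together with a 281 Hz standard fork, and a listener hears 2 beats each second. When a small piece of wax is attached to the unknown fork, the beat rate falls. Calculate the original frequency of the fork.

|f − 281| = 2, so the fork was at either 279 Hz or 283 Hz.
Loading a fork with wax lowers its frequency; the adjustment lowers the fork's frequency.
The beat rate fell, so the adjustment moved the fork toward 281 Hz — it must have started above the reference.

283 Hz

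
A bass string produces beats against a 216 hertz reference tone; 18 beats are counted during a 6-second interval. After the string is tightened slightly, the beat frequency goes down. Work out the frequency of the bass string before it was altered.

Beat frequency = 18/6 = 3 Hz.
|f − 216| = 3, so the bass string was at either 213 Hz or 219 Hz.
Increasing tension raises a string's frequency; the adjustment raises the bass string's frequency.
The beat rate fell, so the adjustment moved the bass string toward 216 Hz — it must have started below the reference.

213 Hz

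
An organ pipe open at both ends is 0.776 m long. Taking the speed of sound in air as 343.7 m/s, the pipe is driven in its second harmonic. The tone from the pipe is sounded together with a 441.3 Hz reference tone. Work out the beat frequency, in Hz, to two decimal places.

Open pipe: f_n = n·v/(2L) = 2·343.7/(2·0.776) = 442.9124 Hz.
f_beat = |442.9124 − 441.3| = 1.61 Hz.

1.61 Hz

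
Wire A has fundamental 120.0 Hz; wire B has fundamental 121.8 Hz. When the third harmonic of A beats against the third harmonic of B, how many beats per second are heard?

5.4 Hz

Third harmonic of the first: 3·120.0 = 360.0 Hz.
Third harmonic of the second: 3·121.8 = 365.4 Hz.
f_beat = |360.0 − 365.4| = 5.4 Hz.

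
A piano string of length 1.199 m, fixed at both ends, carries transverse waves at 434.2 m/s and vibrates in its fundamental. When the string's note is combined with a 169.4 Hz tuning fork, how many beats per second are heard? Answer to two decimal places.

For a string fixed at both ends, f_n = n·v/(2L) = 1·434.2/(2·1.199) = 181.0676 Hz.
f_beat = |181.0676 − 169.4| = 11.67 Hz.

11.67 Hz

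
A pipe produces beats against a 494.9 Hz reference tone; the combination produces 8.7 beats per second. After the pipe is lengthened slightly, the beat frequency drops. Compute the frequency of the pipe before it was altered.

|f − 494.9| = 8.7, so the pipe was at either 486.2 Hz or 503.6 Hz.
A longer pipe has a lower fundamental; the adjustment lowers the pipe's frequency.
The beat rate fell, so the adjustment moved the pipe toward 494.9 Hz — it must have started above the reference.

503.6 Hz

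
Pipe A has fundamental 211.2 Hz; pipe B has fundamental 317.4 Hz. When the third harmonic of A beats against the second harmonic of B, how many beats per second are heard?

1.2 Hz

Third harmonic of the first: 3·211.2 = 633.6 Hz.
Second harmonic of the second: 2·317.4 = 634.8 Hz.
f_beat = |633.6 − 634.8| = 1.2 Hz.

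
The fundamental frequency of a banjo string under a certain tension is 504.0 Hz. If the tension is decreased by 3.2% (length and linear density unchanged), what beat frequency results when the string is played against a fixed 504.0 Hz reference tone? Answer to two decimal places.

8.13 Hz

For a string, f ∝ √T, so the new frequency is 504.0·√0.968 = 495.8704 Hz.
f_beat = |495.8704 − 504.0| = 8.13 Hz.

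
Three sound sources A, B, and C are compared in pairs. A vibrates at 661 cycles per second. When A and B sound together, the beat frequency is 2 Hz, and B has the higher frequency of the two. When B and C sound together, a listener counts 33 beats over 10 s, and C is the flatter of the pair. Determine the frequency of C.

659.7 Hz

B is above A, so f_B = 661 + 2 = 663 Hz.
B–C: Beat frequency = 33/10 = 3.3 Hz.
C is below B, so f_C = 663 − 3.3 = 659.7 Hz.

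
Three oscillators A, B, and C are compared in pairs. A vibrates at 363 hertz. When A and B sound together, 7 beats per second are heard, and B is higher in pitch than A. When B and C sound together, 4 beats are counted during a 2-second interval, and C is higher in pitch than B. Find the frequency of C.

B is above A, so f_B = 363 + 7 = 370 Hz.
B–C: Beat frequency = 4/2 = 2 Hz.
C is above B, so f_C = 370 + 2 = 372 Hz.

372 Hz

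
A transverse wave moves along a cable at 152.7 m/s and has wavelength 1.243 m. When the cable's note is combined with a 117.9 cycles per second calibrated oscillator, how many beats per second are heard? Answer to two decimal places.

4.95 Hz

Source frequency f = v/λ = 152.7/1.243 = 122.8479 Hz.
f_beat = |122.8479 − 117.9| = 4.95 Hz.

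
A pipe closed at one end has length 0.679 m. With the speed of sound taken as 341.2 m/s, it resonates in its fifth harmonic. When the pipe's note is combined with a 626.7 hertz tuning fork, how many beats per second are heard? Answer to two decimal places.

Closed pipe (odd harmonics): f_n = n·v/(4L) = 5·341.2/(4·0.679) = 628.1296 Hz.
f_beat = |628.1296 − 626.7| = 1.43 Hz.

1.43 Hz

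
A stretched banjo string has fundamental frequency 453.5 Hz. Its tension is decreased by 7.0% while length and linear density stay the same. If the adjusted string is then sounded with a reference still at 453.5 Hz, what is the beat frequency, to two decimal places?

16.16 Hz

For a string, f ∝ √T, so the new frequency is 453.5·√0.930 = 437.3396 Hz.
f_beat = |437.3396 − 453.5| = 16.16 Hz.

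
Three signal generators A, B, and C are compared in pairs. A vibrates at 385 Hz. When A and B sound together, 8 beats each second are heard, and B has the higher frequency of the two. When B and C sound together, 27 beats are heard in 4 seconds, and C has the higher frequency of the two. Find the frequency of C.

B is above A, so f_B = 385 + 8 = 393 Hz.
B–C: Beat frequency = 27/4 = 6.75 Hz.
C is above B, so f_C = 393 + 6.75 = 399.75 Hz.

399.75 Hz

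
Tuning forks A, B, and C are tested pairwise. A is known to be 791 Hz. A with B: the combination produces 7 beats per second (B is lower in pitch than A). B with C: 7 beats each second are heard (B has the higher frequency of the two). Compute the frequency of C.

777 Hz

B is below A, so f_B = 791 − 7 = 784 Hz.
C is below B, so f_C = 784 − 7 = 777 Hz.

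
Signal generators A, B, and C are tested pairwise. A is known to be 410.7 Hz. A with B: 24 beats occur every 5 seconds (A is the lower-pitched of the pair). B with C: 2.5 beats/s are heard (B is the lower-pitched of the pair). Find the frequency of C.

418 Hz

A–B: Beat frequency = 24/5 = 4.8 Hz.
B is above A, so f_B = 410.7 + 4.8 = 415.5 Hz.
C is above B, so f_C = 415.5 + 2.5 = 418 Hz.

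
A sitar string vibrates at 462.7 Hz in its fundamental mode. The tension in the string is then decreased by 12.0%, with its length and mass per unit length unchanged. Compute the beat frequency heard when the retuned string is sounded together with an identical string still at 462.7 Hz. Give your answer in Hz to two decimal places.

For a string, f ∝ √T, so the new frequency is 462.7·√0.880 = 434.0511 Hz.
f_beat = |434.0511 − 462.7| = 28.65 Hz.

28.65 Hz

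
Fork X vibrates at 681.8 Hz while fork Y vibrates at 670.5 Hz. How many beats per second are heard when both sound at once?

11.3 Hz

Beats arise from superposition of two nearby frequencies; the beat rate is |f₁ − f₂|.
|681.8 − 670.5| = 11.3 Hz.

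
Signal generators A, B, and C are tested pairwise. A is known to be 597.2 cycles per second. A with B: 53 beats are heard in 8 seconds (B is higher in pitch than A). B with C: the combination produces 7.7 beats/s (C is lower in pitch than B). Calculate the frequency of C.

596.125 Hz

A–B: Beat frequency = 53/8 = 6.625 Hz.
B is above A, so f_B = 597.2 + 6.625 = 603.825 Hz.
C is below B, so f_C = 603.825 − 7.7 = 596.125 Hz.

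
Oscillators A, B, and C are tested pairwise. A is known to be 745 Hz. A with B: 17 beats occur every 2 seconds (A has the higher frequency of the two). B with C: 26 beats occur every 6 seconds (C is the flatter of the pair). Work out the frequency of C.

732.1667 Hz

A–B: Beat frequency = 17/2 = 8.5 Hz.
B is below A, so f_B = 745 − 8.5 = 736.5 Hz.
B–C: Beat frequency = 26/6 = 4.3333 Hz.
C is below B, so f_C = 736.5 − 4.3333 = 732.1667 Hz.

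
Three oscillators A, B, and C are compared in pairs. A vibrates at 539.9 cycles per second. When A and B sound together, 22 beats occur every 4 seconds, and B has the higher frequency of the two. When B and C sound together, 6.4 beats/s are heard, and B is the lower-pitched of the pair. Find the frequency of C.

A–B: Beat frequency = 22/4 = 5.5 Hz.
B is above A, so f_B = 539.9 + 5.5 = 545.4 Hz.
C is above B, so f_C = 545.4 + 6.4 = 551.8 Hz.

551.8 Hz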